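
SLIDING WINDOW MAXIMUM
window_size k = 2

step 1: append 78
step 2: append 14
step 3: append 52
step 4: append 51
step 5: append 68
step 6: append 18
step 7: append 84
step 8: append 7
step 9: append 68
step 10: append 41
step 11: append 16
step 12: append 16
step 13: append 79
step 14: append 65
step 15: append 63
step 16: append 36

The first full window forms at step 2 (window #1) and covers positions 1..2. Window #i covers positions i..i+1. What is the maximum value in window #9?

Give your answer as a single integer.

Answer: 68

Derivation:
step 1: append 78 -> window=[78] (not full yet)
step 2: append 14 -> window=[78, 14] -> max=78
step 3: append 52 -> window=[14, 52] -> max=52
step 4: append 51 -> window=[52, 51] -> max=52
step 5: append 68 -> window=[51, 68] -> max=68
step 6: append 18 -> window=[68, 18] -> max=68
step 7: append 84 -> window=[18, 84] -> max=84
step 8: append 7 -> window=[84, 7] -> max=84
step 9: append 68 -> window=[7, 68] -> max=68
step 10: append 41 -> window=[68, 41] -> max=68
Window #9 max = 68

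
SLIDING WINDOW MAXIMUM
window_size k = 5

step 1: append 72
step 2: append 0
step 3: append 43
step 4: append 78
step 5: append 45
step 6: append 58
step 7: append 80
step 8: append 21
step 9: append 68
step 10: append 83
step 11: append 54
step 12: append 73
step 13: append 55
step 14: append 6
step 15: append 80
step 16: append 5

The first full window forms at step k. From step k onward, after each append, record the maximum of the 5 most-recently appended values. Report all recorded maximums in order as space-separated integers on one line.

Answer: 78 78 80 80 80 83 83 83 83 83 80 80

Derivation:
step 1: append 72 -> window=[72] (not full yet)
step 2: append 0 -> window=[72, 0] (not full yet)
step 3: append 43 -> window=[72, 0, 43] (not full yet)
step 4: append 78 -> window=[72, 0, 43, 78] (not full yet)
step 5: append 45 -> window=[72, 0, 43, 78, 45] -> max=78
step 6: append 58 -> window=[0, 43, 78, 45, 58] -> max=78
step 7: append 80 -> window=[43, 78, 45, 58, 80] -> max=80
step 8: append 21 -> window=[78, 45, 58, 80, 21] -> max=80
step 9: append 68 -> window=[45, 58, 80, 21, 68] -> max=80
step 10: append 83 -> window=[58, 80, 21, 68, 83] -> max=83
step 11: append 54 -> window=[80, 21, 68, 83, 54] -> max=83
step 12: append 73 -> window=[21, 68, 83, 54, 73] -> max=83
step 13: append 55 -> window=[68, 83, 54, 73, 55] -> max=83
step 14: append 6 -> window=[83, 54, 73, 55, 6] -> max=83
step 15: append 80 -> window=[54, 73, 55, 6, 80] -> max=80
step 16: append 5 -> window=[73, 55, 6, 80, 5] -> max=80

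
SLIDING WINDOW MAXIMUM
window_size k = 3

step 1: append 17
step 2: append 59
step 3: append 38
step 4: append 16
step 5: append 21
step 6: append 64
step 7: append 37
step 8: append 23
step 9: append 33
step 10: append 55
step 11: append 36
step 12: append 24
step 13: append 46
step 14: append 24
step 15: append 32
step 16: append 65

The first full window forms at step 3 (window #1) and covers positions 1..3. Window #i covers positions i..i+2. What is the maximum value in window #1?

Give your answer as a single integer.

step 1: append 17 -> window=[17] (not full yet)
step 2: append 59 -> window=[17, 59] (not full yet)
step 3: append 38 -> window=[17, 59, 38] -> max=59
Window #1 max = 59

Answer: 59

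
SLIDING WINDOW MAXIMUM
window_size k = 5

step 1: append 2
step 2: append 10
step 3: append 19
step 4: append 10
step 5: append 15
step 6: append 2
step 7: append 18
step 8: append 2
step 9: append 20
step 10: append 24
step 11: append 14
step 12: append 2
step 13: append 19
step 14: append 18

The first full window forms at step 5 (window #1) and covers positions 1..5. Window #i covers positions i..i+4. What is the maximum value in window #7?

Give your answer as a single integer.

step 1: append 2 -> window=[2] (not full yet)
step 2: append 10 -> window=[2, 10] (not full yet)
step 3: append 19 -> window=[2, 10, 19] (not full yet)
step 4: append 10 -> window=[2, 10, 19, 10] (not full yet)
step 5: append 15 -> window=[2, 10, 19, 10, 15] -> max=19
step 6: append 2 -> window=[10, 19, 10, 15, 2] -> max=19
step 7: append 18 -> window=[19, 10, 15, 2, 18] -> max=19
step 8: append 2 -> window=[10, 15, 2, 18, 2] -> max=18
step 9: append 20 -> window=[15, 2, 18, 2, 20] -> max=20
step 10: append 24 -> window=[2, 18, 2, 20, 24] -> max=24
step 11: append 14 -> window=[18, 2, 20, 24, 14] -> max=24
Window #7 max = 24

Answer: 24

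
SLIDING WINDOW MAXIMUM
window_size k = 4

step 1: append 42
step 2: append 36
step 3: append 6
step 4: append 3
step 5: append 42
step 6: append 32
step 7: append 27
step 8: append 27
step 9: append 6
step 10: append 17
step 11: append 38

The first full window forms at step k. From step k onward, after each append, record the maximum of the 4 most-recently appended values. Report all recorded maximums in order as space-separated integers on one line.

step 1: append 42 -> window=[42] (not full yet)
step 2: append 36 -> window=[42, 36] (not full yet)
step 3: append 6 -> window=[42, 36, 6] (not full yet)
step 4: append 3 -> window=[42, 36, 6, 3] -> max=42
step 5: append 42 -> window=[36, 6, 3, 42] -> max=42
step 6: append 32 -> window=[6, 3, 42, 32] -> max=42
step 7: append 27 -> window=[3, 42, 32, 27] -> max=42
step 8: append 27 -> window=[42, 32, 27, 27] -> max=42
step 9: append 6 -> window=[32, 27, 27, 6] -> max=32
step 10: append 17 -> window=[27, 27, 6, 17] -> max=27
step 11: append 38 -> window=[27, 6, 17, 38] -> max=38

Answer: 42 42 42 42 42 32 27 38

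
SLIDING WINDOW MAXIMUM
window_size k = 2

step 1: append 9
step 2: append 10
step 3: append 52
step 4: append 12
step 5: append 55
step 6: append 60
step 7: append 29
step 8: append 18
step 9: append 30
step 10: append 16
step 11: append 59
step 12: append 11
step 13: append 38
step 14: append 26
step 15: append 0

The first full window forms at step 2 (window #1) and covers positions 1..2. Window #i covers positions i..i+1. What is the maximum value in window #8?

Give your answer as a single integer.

step 1: append 9 -> window=[9] (not full yet)
step 2: append 10 -> window=[9, 10] -> max=10
step 3: append 52 -> window=[10, 52] -> max=52
step 4: append 12 -> window=[52, 12] -> max=52
step 5: append 55 -> window=[12, 55] -> max=55
step 6: append 60 -> window=[55, 60] -> max=60
step 7: append 29 -> window=[60, 29] -> max=60
step 8: append 18 -> window=[29, 18] -> max=29
step 9: append 30 -> window=[18, 30] -> max=30
Window #8 max = 30

Answer: 30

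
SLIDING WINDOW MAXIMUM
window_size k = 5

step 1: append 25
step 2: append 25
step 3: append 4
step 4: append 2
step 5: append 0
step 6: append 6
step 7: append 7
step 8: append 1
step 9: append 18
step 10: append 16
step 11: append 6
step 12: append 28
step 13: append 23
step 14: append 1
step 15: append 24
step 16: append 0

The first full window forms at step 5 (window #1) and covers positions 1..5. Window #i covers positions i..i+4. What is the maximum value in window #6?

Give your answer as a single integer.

step 1: append 25 -> window=[25] (not full yet)
step 2: append 25 -> window=[25, 25] (not full yet)
step 3: append 4 -> window=[25, 25, 4] (not full yet)
step 4: append 2 -> window=[25, 25, 4, 2] (not full yet)
step 5: append 0 -> window=[25, 25, 4, 2, 0] -> max=25
step 6: append 6 -> window=[25, 4, 2, 0, 6] -> max=25
step 7: append 7 -> window=[4, 2, 0, 6, 7] -> max=7
step 8: append 1 -> window=[2, 0, 6, 7, 1] -> max=7
step 9: append 18 -> window=[0, 6, 7, 1, 18] -> max=18
step 10: append 16 -> window=[6, 7, 1, 18, 16] -> max=18
Window #6 max = 18

Answer: 18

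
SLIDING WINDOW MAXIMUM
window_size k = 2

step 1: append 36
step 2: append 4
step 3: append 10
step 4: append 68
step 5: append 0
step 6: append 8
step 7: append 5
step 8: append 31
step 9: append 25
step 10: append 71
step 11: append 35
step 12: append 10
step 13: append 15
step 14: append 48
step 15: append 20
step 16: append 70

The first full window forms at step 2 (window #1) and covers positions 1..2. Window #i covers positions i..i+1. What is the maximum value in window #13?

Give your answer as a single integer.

Answer: 48

Derivation:
step 1: append 36 -> window=[36] (not full yet)
step 2: append 4 -> window=[36, 4] -> max=36
step 3: append 10 -> window=[4, 10] -> max=10
step 4: append 68 -> window=[10, 68] -> max=68
step 5: append 0 -> window=[68, 0] -> max=68
step 6: append 8 -> window=[0, 8] -> max=8
step 7: append 5 -> window=[8, 5] -> max=8
step 8: append 31 -> window=[5, 31] -> max=31
step 9: append 25 -> window=[31, 25] -> max=31
step 10: append 71 -> window=[25, 71] -> max=71
step 11: append 35 -> window=[71, 35] -> max=71
step 12: append 10 -> window=[35, 10] -> max=35
step 13: append 15 -> window=[10, 15] -> max=15
step 14: append 48 -> window=[15, 48] -> max=48
Window #13 max = 48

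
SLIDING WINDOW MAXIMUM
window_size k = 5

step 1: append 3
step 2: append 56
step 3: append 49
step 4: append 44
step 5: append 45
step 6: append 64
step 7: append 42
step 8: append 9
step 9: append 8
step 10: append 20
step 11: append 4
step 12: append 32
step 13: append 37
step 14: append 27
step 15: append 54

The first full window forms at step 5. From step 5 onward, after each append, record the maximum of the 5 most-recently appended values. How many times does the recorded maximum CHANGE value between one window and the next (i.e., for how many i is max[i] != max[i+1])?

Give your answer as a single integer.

Answer: 5

Derivation:
step 1: append 3 -> window=[3] (not full yet)
step 2: append 56 -> window=[3, 56] (not full yet)
step 3: append 49 -> window=[3, 56, 49] (not full yet)
step 4: append 44 -> window=[3, 56, 49, 44] (not full yet)
step 5: append 45 -> window=[3, 56, 49, 44, 45] -> max=56
step 6: append 64 -> window=[56, 49, 44, 45, 64] -> max=64
step 7: append 42 -> window=[49, 44, 45, 64, 42] -> max=64
step 8: append 9 -> window=[44, 45, 64, 42, 9] -> max=64
step 9: append 8 -> window=[45, 64, 42, 9, 8] -> max=64
step 10: append 20 -> window=[64, 42, 9, 8, 20] -> max=64
step 11: append 4 -> window=[42, 9, 8, 20, 4] -> max=42
step 12: append 32 -> window=[9, 8, 20, 4, 32] -> max=32
step 13: append 37 -> window=[8, 20, 4, 32, 37] -> max=37
step 14: append 27 -> window=[20, 4, 32, 37, 27] -> max=37
step 15: append 54 -> window=[4, 32, 37, 27, 54] -> max=54
Recorded maximums: 56 64 64 64 64 64 42 32 37 37 54
Changes between consecutive maximums: 5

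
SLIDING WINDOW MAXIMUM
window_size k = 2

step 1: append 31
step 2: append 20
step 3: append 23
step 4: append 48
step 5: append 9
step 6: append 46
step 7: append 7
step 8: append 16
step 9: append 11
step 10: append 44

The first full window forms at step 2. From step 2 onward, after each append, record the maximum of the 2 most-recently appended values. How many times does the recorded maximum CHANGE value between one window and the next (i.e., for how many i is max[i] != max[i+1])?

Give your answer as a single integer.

Answer: 5

Derivation:
step 1: append 31 -> window=[31] (not full yet)
step 2: append 20 -> window=[31, 20] -> max=31
step 3: append 23 -> window=[20, 23] -> max=23
step 4: append 48 -> window=[23, 48] -> max=48
step 5: append 9 -> window=[48, 9] -> max=48
step 6: append 46 -> window=[9, 46] -> max=46
step 7: append 7 -> window=[46, 7] -> max=46
step 8: append 16 -> window=[7, 16] -> max=16
step 9: append 11 -> window=[16, 11] -> max=16
step 10: append 44 -> window=[11, 44] -> max=44
Recorded maximums: 31 23 48 48 46 46 16 16 44
Changes between consecutive maximums: 5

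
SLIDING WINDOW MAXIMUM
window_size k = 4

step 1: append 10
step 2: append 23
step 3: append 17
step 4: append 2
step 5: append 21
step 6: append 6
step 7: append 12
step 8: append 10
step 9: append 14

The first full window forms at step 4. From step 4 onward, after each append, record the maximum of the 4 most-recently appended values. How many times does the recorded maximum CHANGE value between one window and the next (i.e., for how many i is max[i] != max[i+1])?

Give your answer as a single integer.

step 1: append 10 -> window=[10] (not full yet)
step 2: append 23 -> window=[10, 23] (not full yet)
step 3: append 17 -> window=[10, 23, 17] (not full yet)
step 4: append 2 -> window=[10, 23, 17, 2] -> max=23
step 5: append 21 -> window=[23, 17, 2, 21] -> max=23
step 6: append 6 -> window=[17, 2, 21, 6] -> max=21
step 7: append 12 -> window=[2, 21, 6, 12] -> max=21
step 8: append 10 -> window=[21, 6, 12, 10] -> max=21
step 9: append 14 -> window=[6, 12, 10, 14] -> max=14
Recorded maximums: 23 23 21 21 21 14
Changes between consecutive maximums: 2

Answer: 2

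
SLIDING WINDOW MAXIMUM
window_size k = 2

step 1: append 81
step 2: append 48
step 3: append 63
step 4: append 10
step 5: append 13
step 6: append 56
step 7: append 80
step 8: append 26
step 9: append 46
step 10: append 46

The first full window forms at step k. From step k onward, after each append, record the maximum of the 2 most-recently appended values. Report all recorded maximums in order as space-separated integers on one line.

step 1: append 81 -> window=[81] (not full yet)
step 2: append 48 -> window=[81, 48] -> max=81
step 3: append 63 -> window=[48, 63] -> max=63
step 4: append 10 -> window=[63, 10] -> max=63
step 5: append 13 -> window=[10, 13] -> max=13
step 6: append 56 -> window=[13, 56] -> max=56
step 7: append 80 -> window=[56, 80] -> max=80
step 8: append 26 -> window=[80, 26] -> max=80
step 9: append 46 -> window=[26, 46] -> max=46
step 10: append 46 -> window=[46, 46] -> max=46

Answer: 81 63 63 13 56 80 80 46 46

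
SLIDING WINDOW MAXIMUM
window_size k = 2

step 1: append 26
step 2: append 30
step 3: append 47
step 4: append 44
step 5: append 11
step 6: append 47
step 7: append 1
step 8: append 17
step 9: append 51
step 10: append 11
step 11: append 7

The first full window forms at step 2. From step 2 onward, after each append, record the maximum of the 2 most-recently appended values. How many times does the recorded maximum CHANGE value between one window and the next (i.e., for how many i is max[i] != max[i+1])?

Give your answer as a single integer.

Answer: 6

Derivation:
step 1: append 26 -> window=[26] (not full yet)
step 2: append 30 -> window=[26, 30] -> max=30
step 3: append 47 -> window=[30, 47] -> max=47
step 4: append 44 -> window=[47, 44] -> max=47
step 5: append 11 -> window=[44, 11] -> max=44
step 6: append 47 -> window=[11, 47] -> max=47
step 7: append 1 -> window=[47, 1] -> max=47
step 8: append 17 -> window=[1, 17] -> max=17
step 9: append 51 -> window=[17, 51] -> max=51
step 10: append 11 -> window=[51, 11] -> max=51
step 11: append 7 -> window=[11, 7] -> max=11
Recorded maximums: 30 47 47 44 47 47 17 51 51 11
Changes between consecutive maximums: 6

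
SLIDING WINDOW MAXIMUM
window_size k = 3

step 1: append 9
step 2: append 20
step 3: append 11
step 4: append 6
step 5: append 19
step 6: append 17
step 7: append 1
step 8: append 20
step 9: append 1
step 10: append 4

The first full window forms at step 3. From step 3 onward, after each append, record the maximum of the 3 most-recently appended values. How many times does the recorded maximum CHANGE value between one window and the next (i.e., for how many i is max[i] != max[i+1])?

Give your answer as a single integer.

step 1: append 9 -> window=[9] (not full yet)
step 2: append 20 -> window=[9, 20] (not full yet)
step 3: append 11 -> window=[9, 20, 11] -> max=20
step 4: append 6 -> window=[20, 11, 6] -> max=20
step 5: append 19 -> window=[11, 6, 19] -> max=19
step 6: append 17 -> window=[6, 19, 17] -> max=19
step 7: append 1 -> window=[19, 17, 1] -> max=19
step 8: append 20 -> window=[17, 1, 20] -> max=20
step 9: append 1 -> window=[1, 20, 1] -> max=20
step 10: append 4 -> window=[20, 1, 4] -> max=20
Recorded maximums: 20 20 19 19 19 20 20 20
Changes between consecutive maximums: 2

Answer: 2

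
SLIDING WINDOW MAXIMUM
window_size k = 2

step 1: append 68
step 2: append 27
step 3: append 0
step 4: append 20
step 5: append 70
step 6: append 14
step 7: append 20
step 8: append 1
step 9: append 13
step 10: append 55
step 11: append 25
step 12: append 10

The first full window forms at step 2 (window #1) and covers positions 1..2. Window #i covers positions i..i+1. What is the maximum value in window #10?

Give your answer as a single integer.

Answer: 55

Derivation:
step 1: append 68 -> window=[68] (not full yet)
step 2: append 27 -> window=[68, 27] -> max=68
step 3: append 0 -> window=[27, 0] -> max=27
step 4: append 20 -> window=[0, 20] -> max=20
step 5: append 70 -> window=[20, 70] -> max=70
step 6: append 14 -> window=[70, 14] -> max=70
step 7: append 20 -> window=[14, 20] -> max=20
step 8: append 1 -> window=[20, 1] -> max=20
step 9: append 13 -> window=[1, 13] -> max=13
step 10: append 55 -> window=[13, 55] -> max=55
step 11: append 25 -> window=[55, 25] -> max=55
Window #10 max = 55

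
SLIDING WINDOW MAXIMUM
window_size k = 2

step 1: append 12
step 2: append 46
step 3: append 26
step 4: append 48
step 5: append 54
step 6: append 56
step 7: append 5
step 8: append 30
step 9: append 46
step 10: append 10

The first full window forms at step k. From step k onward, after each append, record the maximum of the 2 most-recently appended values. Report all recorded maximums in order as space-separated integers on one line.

Answer: 46 46 48 54 56 56 30 46 46

Derivation:
step 1: append 12 -> window=[12] (not full yet)
step 2: append 46 -> window=[12, 46] -> max=46
step 3: append 26 -> window=[46, 26] -> max=46
step 4: append 48 -> window=[26, 48] -> max=48
step 5: append 54 -> window=[48, 54] -> max=54
step 6: append 56 -> window=[54, 56] -> max=56
step 7: append 5 -> window=[56, 5] -> max=56
step 8: append 30 -> window=[5, 30] -> max=30
step 9: append 46 -> window=[30, 46] -> max=46
step 10: append 10 -> window=[46, 10] -> max=46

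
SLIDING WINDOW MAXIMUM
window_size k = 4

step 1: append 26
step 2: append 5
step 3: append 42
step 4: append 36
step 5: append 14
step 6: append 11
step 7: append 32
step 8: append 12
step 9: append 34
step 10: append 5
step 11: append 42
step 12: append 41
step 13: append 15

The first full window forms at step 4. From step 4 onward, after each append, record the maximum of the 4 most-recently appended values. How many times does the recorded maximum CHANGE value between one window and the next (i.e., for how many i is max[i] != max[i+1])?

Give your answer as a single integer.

Answer: 4

Derivation:
step 1: append 26 -> window=[26] (not full yet)
step 2: append 5 -> window=[26, 5] (not full yet)
step 3: append 42 -> window=[26, 5, 42] (not full yet)
step 4: append 36 -> window=[26, 5, 42, 36] -> max=42
step 5: append 14 -> window=[5, 42, 36, 14] -> max=42
step 6: append 11 -> window=[42, 36, 14, 11] -> max=42
step 7: append 32 -> window=[36, 14, 11, 32] -> max=36
step 8: append 12 -> window=[14, 11, 32, 12] -> max=32
step 9: append 34 -> window=[11, 32, 12, 34] -> max=34
step 10: append 5 -> window=[32, 12, 34, 5] -> max=34
step 11: append 42 -> window=[12, 34, 5, 42] -> max=42
step 12: append 41 -> window=[34, 5, 42, 41] -> max=42
step 13: append 15 -> window=[5, 42, 41, 15] -> max=42
Recorded maximums: 42 42 42 36 32 34 34 42 42 42
Changes between consecutive maximums: 4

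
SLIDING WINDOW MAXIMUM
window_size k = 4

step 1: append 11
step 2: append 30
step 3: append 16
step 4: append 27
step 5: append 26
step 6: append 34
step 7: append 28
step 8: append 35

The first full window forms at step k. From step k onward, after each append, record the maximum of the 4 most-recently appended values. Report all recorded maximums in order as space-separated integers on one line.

step 1: append 11 -> window=[11] (not full yet)
step 2: append 30 -> window=[11, 30] (not full yet)
step 3: append 16 -> window=[11, 30, 16] (not full yet)
step 4: append 27 -> window=[11, 30, 16, 27] -> max=30
step 5: append 26 -> window=[30, 16, 27, 26] -> max=30
step 6: append 34 -> window=[16, 27, 26, 34] -> max=34
step 7: append 28 -> window=[27, 26, 34, 28] -> max=34
step 8: append 35 -> window=[26, 34, 28, 35] -> max=35

Answer: 30 30 34 34 35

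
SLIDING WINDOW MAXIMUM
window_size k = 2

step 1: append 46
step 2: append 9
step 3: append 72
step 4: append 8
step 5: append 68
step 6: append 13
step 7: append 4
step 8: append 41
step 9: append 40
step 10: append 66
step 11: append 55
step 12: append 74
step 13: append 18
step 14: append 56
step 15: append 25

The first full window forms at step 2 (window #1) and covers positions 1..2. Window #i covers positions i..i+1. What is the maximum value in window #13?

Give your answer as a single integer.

Answer: 56

Derivation:
step 1: append 46 -> window=[46] (not full yet)
step 2: append 9 -> window=[46, 9] -> max=46
step 3: append 72 -> window=[9, 72] -> max=72
step 4: append 8 -> window=[72, 8] -> max=72
step 5: append 68 -> window=[8, 68] -> max=68
step 6: append 13 -> window=[68, 13] -> max=68
step 7: append 4 -> window=[13, 4] -> max=13
step 8: append 41 -> window=[4, 41] -> max=41
step 9: append 40 -> window=[41, 40] -> max=41
step 10: append 66 -> window=[40, 66] -> max=66
step 11: append 55 -> window=[66, 55] -> max=66
step 12: append 74 -> window=[55, 74] -> max=74
step 13: append 18 -> window=[74, 18] -> max=74
step 14: append 56 -> window=[18, 56] -> max=56
Window #13 max = 56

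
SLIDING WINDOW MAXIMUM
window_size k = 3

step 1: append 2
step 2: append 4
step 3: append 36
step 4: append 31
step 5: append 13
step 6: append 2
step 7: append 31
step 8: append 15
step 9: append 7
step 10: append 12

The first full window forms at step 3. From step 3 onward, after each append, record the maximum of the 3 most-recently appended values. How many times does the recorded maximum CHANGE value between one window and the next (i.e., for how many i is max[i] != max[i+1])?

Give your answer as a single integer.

Answer: 2

Derivation:
step 1: append 2 -> window=[2] (not full yet)
step 2: append 4 -> window=[2, 4] (not full yet)
step 3: append 36 -> window=[2, 4, 36] -> max=36
step 4: append 31 -> window=[4, 36, 31] -> max=36
step 5: append 13 -> window=[36, 31, 13] -> max=36
step 6: append 2 -> window=[31, 13, 2] -> max=31
step 7: append 31 -> window=[13, 2, 31] -> max=31
step 8: append 15 -> window=[2, 31, 15] -> max=31
step 9: append 7 -> window=[31, 15, 7] -> max=31
step 10: append 12 -> window=[15, 7, 12] -> max=15
Recorded maximums: 36 36 36 31 31 31 31 15
Changes between consecutive maximums: 2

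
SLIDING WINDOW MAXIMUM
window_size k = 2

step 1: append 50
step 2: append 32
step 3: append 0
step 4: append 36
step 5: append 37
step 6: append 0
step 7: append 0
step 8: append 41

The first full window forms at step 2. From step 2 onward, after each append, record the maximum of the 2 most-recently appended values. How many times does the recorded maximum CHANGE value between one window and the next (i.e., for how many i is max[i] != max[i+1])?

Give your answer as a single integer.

Answer: 5

Derivation:
step 1: append 50 -> window=[50] (not full yet)
step 2: append 32 -> window=[50, 32] -> max=50
step 3: append 0 -> window=[32, 0] -> max=32
step 4: append 36 -> window=[0, 36] -> max=36
step 5: append 37 -> window=[36, 37] -> max=37
step 6: append 0 -> window=[37, 0] -> max=37
step 7: append 0 -> window=[0, 0] -> max=0
step 8: append 41 -> window=[0, 41] -> max=41
Recorded maximums: 50 32 36 37 37 0 41
Changes between consecutive maximums: 5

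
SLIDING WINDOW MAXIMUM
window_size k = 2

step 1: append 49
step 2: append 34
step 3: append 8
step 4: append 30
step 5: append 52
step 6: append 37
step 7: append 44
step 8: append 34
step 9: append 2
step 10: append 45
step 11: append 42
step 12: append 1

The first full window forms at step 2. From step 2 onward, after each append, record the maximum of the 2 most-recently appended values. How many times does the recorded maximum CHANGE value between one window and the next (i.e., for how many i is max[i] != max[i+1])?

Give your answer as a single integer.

step 1: append 49 -> window=[49] (not full yet)
step 2: append 34 -> window=[49, 34] -> max=49
step 3: append 8 -> window=[34, 8] -> max=34
step 4: append 30 -> window=[8, 30] -> max=30
step 5: append 52 -> window=[30, 52] -> max=52
step 6: append 37 -> window=[52, 37] -> max=52
step 7: append 44 -> window=[37, 44] -> max=44
step 8: append 34 -> window=[44, 34] -> max=44
step 9: append 2 -> window=[34, 2] -> max=34
step 10: append 45 -> window=[2, 45] -> max=45
step 11: append 42 -> window=[45, 42] -> max=45
step 12: append 1 -> window=[42, 1] -> max=42
Recorded maximums: 49 34 30 52 52 44 44 34 45 45 42
Changes between consecutive maximums: 7

Answer: 7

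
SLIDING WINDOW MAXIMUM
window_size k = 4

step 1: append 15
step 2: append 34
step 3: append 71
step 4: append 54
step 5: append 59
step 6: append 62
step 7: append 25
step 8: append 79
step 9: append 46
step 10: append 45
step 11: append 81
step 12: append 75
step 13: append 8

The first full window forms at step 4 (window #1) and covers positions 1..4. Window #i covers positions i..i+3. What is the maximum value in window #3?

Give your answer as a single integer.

Answer: 71

Derivation:
step 1: append 15 -> window=[15] (not full yet)
step 2: append 34 -> window=[15, 34] (not full yet)
step 3: append 71 -> window=[15, 34, 71] (not full yet)
step 4: append 54 -> window=[15, 34, 71, 54] -> max=71
step 5: append 59 -> window=[34, 71, 54, 59] -> max=71
step 6: append 62 -> window=[71, 54, 59, 62] -> max=71
Window #3 max = 71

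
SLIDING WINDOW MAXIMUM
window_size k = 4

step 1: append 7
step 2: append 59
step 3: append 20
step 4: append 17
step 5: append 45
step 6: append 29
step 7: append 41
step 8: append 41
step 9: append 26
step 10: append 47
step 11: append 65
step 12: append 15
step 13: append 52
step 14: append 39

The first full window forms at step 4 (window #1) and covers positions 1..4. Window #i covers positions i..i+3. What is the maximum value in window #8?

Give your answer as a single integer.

step 1: append 7 -> window=[7] (not full yet)
step 2: append 59 -> window=[7, 59] (not full yet)
step 3: append 20 -> window=[7, 59, 20] (not full yet)
step 4: append 17 -> window=[7, 59, 20, 17] -> max=59
step 5: append 45 -> window=[59, 20, 17, 45] -> max=59
step 6: append 29 -> window=[20, 17, 45, 29] -> max=45
step 7: append 41 -> window=[17, 45, 29, 41] -> max=45
step 8: append 41 -> window=[45, 29, 41, 41] -> max=45
step 9: append 26 -> window=[29, 41, 41, 26] -> max=41
step 10: append 47 -> window=[41, 41, 26, 47] -> max=47
step 11: append 65 -> window=[41, 26, 47, 65] -> max=65
Window #8 max = 65

Answer: 65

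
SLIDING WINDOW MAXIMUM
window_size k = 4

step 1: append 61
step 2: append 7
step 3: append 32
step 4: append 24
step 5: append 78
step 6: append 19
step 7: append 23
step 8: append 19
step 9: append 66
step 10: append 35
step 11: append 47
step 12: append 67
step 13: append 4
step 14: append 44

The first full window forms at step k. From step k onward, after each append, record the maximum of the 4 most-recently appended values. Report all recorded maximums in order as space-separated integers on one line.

Answer: 61 78 78 78 78 66 66 66 67 67 67

Derivation:
step 1: append 61 -> window=[61] (not full yet)
step 2: append 7 -> window=[61, 7] (not full yet)
step 3: append 32 -> window=[61, 7, 32] (not full yet)
step 4: append 24 -> window=[61, 7, 32, 24] -> max=61
step 5: append 78 -> window=[7, 32, 24, 78] -> max=78
step 6: append 19 -> window=[32, 24, 78, 19] -> max=78
step 7: append 23 -> window=[24, 78, 19, 23] -> max=78
step 8: append 19 -> window=[78, 19, 23, 19] -> max=78
step 9: append 66 -> window=[19, 23, 19, 66] -> max=66
step 10: append 35 -> window=[23, 19, 66, 35] -> max=66
step 11: append 47 -> window=[19, 66, 35, 47] -> max=66
step 12: append 67 -> window=[66, 35, 47, 67] -> max=67
step 13: append 4 -> window=[35, 47, 67, 4] -> max=67
step 14: append 44 -> window=[47, 67, 4, 44] -> max=67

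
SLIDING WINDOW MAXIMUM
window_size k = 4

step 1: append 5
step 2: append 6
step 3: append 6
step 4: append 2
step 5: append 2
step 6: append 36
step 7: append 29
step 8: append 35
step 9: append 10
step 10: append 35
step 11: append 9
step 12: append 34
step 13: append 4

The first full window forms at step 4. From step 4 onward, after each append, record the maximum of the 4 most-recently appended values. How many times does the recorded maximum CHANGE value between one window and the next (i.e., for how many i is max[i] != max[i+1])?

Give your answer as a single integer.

Answer: 2

Derivation:
step 1: append 5 -> window=[5] (not full yet)
step 2: append 6 -> window=[5, 6] (not full yet)
step 3: append 6 -> window=[5, 6, 6] (not full yet)
step 4: append 2 -> window=[5, 6, 6, 2] -> max=6
step 5: append 2 -> window=[6, 6, 2, 2] -> max=6
step 6: append 36 -> window=[6, 2, 2, 36] -> max=36
step 7: append 29 -> window=[2, 2, 36, 29] -> max=36
step 8: append 35 -> window=[2, 36, 29, 35] -> max=36
step 9: append 10 -> window=[36, 29, 35, 10] -> max=36
step 10: append 35 -> window=[29, 35, 10, 35] -> max=35
step 11: append 9 -> window=[35, 10, 35, 9] -> max=35
step 12: append 34 -> window=[10, 35, 9, 34] -> max=35
step 13: append 4 -> window=[35, 9, 34, 4] -> max=35
Recorded maximums: 6 6 36 36 36 36 35 35 35 35
Changes between consecutive maximums: 2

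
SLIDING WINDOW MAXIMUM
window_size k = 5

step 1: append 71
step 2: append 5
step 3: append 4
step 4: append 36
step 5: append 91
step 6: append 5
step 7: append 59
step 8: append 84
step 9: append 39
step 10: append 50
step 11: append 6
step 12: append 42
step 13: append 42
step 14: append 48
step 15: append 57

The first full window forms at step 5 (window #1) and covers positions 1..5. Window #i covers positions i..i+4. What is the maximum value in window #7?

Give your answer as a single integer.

Answer: 84

Derivation:
step 1: append 71 -> window=[71] (not full yet)
step 2: append 5 -> window=[71, 5] (not full yet)
step 3: append 4 -> window=[71, 5, 4] (not full yet)
step 4: append 36 -> window=[71, 5, 4, 36] (not full yet)
step 5: append 91 -> window=[71, 5, 4, 36, 91] -> max=91
step 6: append 5 -> window=[5, 4, 36, 91, 5] -> max=91
step 7: append 59 -> window=[4, 36, 91, 5, 59] -> max=91
step 8: append 84 -> window=[36, 91, 5, 59, 84] -> max=91
step 9: append 39 -> window=[91, 5, 59, 84, 39] -> max=91
step 10: append 50 -> window=[5, 59, 84, 39, 50] -> max=84
step 11: append 6 -> window=[59, 84, 39, 50, 6] -> max=84
Window #7 max = 84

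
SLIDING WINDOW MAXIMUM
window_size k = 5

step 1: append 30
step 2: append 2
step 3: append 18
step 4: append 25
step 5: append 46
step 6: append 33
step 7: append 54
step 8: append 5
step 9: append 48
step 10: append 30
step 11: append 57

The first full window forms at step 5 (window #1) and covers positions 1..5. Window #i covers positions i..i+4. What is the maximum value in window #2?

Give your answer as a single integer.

Answer: 46

Derivation:
step 1: append 30 -> window=[30] (not full yet)
step 2: append 2 -> window=[30, 2] (not full yet)
step 3: append 18 -> window=[30, 2, 18] (not full yet)
step 4: append 25 -> window=[30, 2, 18, 25] (not full yet)
step 5: append 46 -> window=[30, 2, 18, 25, 46] -> max=46
step 6: append 33 -> window=[2, 18, 25, 46, 33] -> max=46
Window #2 max = 46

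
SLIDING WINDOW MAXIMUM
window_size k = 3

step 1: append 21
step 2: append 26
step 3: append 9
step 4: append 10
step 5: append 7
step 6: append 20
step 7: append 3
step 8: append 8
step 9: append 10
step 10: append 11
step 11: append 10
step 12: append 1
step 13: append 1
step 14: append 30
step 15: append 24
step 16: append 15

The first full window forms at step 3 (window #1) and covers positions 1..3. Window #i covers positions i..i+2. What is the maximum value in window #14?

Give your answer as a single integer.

Answer: 30

Derivation:
step 1: append 21 -> window=[21] (not full yet)
step 2: append 26 -> window=[21, 26] (not full yet)
step 3: append 9 -> window=[21, 26, 9] -> max=26
step 4: append 10 -> window=[26, 9, 10] -> max=26
step 5: append 7 -> window=[9, 10, 7] -> max=10
step 6: append 20 -> window=[10, 7, 20] -> max=20
step 7: append 3 -> window=[7, 20, 3] -> max=20
step 8: append 8 -> window=[20, 3, 8] -> max=20
step 9: append 10 -> window=[3, 8, 10] -> max=10
step 10: append 11 -> window=[8, 10, 11] -> max=11
step 11: append 10 -> window=[10, 11, 10] -> max=11
step 12: append 1 -> window=[11, 10, 1] -> max=11
step 13: append 1 -> window=[10, 1, 1] -> max=10
step 14: append 30 -> window=[1, 1, 30] -> max=30
step 15: append 24 -> window=[1, 30, 24] -> max=30
step 16: append 15 -> window=[30, 24, 15] -> max=30
Window #14 max = 30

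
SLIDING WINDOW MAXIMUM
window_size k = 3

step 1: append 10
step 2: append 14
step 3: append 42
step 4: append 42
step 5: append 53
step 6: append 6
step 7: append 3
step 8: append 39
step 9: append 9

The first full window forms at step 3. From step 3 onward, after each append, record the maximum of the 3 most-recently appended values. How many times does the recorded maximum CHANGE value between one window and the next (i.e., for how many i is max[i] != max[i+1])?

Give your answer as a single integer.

step 1: append 10 -> window=[10] (not full yet)
step 2: append 14 -> window=[10, 14] (not full yet)
step 3: append 42 -> window=[10, 14, 42] -> max=42
step 4: append 42 -> window=[14, 42, 42] -> max=42
step 5: append 53 -> window=[42, 42, 53] -> max=53
step 6: append 6 -> window=[42, 53, 6] -> max=53
step 7: append 3 -> window=[53, 6, 3] -> max=53
step 8: append 39 -> window=[6, 3, 39] -> max=39
step 9: append 9 -> window=[3, 39, 9] -> max=39
Recorded maximums: 42 42 53 53 53 39 39
Changes between consecutive maximums: 2

Answer: 2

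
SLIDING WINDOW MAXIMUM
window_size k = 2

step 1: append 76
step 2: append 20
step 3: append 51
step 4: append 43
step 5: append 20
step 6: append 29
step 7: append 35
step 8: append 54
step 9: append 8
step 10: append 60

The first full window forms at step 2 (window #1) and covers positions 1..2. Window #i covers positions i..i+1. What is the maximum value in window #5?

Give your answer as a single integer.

step 1: append 76 -> window=[76] (not full yet)
step 2: append 20 -> window=[76, 20] -> max=76
step 3: append 51 -> window=[20, 51] -> max=51
step 4: append 43 -> window=[51, 43] -> max=51
step 5: append 20 -> window=[43, 20] -> max=43
step 6: append 29 -> window=[20, 29] -> max=29
Window #5 max = 29

Answer: 29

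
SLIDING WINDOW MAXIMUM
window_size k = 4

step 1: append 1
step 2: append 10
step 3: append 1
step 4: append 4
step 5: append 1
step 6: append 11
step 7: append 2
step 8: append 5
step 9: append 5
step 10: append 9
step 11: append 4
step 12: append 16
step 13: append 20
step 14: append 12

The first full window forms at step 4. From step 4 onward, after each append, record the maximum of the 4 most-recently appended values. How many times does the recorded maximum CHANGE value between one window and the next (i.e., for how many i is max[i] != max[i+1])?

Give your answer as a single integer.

step 1: append 1 -> window=[1] (not full yet)
step 2: append 10 -> window=[1, 10] (not full yet)
step 3: append 1 -> window=[1, 10, 1] (not full yet)
step 4: append 4 -> window=[1, 10, 1, 4] -> max=10
step 5: append 1 -> window=[10, 1, 4, 1] -> max=10
step 6: append 11 -> window=[1, 4, 1, 11] -> max=11
step 7: append 2 -> window=[4, 1, 11, 2] -> max=11
step 8: append 5 -> window=[1, 11, 2, 5] -> max=11
step 9: append 5 -> window=[11, 2, 5, 5] -> max=11
step 10: append 9 -> window=[2, 5, 5, 9] -> max=9
step 11: append 4 -> window=[5, 5, 9, 4] -> max=9
step 12: append 16 -> window=[5, 9, 4, 16] -> max=16
step 13: append 20 -> window=[9, 4, 16, 20] -> max=20
step 14: append 12 -> window=[4, 16, 20, 12] -> max=20
Recorded maximums: 10 10 11 11 11 11 9 9 16 20 20
Changes between consecutive maximums: 4

Answer: 4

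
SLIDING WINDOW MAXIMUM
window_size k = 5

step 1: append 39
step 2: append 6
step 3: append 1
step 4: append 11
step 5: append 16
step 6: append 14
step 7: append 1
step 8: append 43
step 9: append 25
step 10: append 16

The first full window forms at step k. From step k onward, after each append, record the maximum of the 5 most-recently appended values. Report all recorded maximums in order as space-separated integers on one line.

Answer: 39 16 16 43 43 43

Derivation:
step 1: append 39 -> window=[39] (not full yet)
step 2: append 6 -> window=[39, 6] (not full yet)
step 3: append 1 -> window=[39, 6, 1] (not full yet)
step 4: append 11 -> window=[39, 6, 1, 11] (not full yet)
step 5: append 16 -> window=[39, 6, 1, 11, 16] -> max=39
step 6: append 14 -> window=[6, 1, 11, 16, 14] -> max=16
step 7: append 1 -> window=[1, 11, 16, 14, 1] -> max=16
step 8: append 43 -> window=[11, 16, 14, 1, 43] -> max=43
step 9: append 25 -> window=[16, 14, 1, 43, 25] -> max=43
step 10: append 16 -> window=[14, 1, 43, 25, 16] -> max=43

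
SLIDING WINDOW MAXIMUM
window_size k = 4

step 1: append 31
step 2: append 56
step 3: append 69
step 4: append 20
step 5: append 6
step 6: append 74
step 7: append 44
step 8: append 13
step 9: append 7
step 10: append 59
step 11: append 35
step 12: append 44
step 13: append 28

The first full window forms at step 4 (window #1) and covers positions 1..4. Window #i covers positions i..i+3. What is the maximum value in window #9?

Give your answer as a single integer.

Answer: 59

Derivation:
step 1: append 31 -> window=[31] (not full yet)
step 2: append 56 -> window=[31, 56] (not full yet)
step 3: append 69 -> window=[31, 56, 69] (not full yet)
step 4: append 20 -> window=[31, 56, 69, 20] -> max=69
step 5: append 6 -> window=[56, 69, 20, 6] -> max=69
step 6: append 74 -> window=[69, 20, 6, 74] -> max=74
step 7: append 44 -> window=[20, 6, 74, 44] -> max=74
step 8: append 13 -> window=[6, 74, 44, 13] -> max=74
step 9: append 7 -> window=[74, 44, 13, 7] -> max=74
step 10: append 59 -> window=[44, 13, 7, 59] -> max=59
step 11: append 35 -> window=[13, 7, 59, 35] -> max=59
step 12: append 44 -> window=[7, 59, 35, 44] -> max=59
Window #9 max = 59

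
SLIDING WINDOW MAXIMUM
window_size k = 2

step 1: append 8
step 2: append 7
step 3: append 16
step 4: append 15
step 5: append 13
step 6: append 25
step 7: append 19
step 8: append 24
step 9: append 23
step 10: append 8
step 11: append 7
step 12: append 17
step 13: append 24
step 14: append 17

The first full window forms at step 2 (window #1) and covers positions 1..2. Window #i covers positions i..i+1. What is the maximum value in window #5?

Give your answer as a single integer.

step 1: append 8 -> window=[8] (not full yet)
step 2: append 7 -> window=[8, 7] -> max=8
step 3: append 16 -> window=[7, 16] -> max=16
step 4: append 15 -> window=[16, 15] -> max=16
step 5: append 13 -> window=[15, 13] -> max=15
step 6: append 25 -> window=[13, 25] -> max=25
Window #5 max = 25

Answer: 25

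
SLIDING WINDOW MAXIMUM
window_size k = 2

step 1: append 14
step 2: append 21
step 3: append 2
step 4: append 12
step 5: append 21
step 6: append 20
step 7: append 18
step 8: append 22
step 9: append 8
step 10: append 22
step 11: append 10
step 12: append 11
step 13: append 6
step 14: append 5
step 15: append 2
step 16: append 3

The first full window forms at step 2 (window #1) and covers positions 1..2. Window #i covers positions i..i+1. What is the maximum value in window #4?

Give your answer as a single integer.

step 1: append 14 -> window=[14] (not full yet)
step 2: append 21 -> window=[14, 21] -> max=21
step 3: append 2 -> window=[21, 2] -> max=21
step 4: append 12 -> window=[2, 12] -> max=12
step 5: append 21 -> window=[12, 21] -> max=21
Window #4 max = 21

Answer: 21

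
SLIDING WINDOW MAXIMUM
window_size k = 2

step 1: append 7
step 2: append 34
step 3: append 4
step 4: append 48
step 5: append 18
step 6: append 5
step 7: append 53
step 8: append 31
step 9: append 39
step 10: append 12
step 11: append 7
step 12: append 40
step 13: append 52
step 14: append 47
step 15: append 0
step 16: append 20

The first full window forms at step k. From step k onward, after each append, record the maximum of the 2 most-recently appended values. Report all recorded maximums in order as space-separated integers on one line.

step 1: append 7 -> window=[7] (not full yet)
step 2: append 34 -> window=[7, 34] -> max=34
step 3: append 4 -> window=[34, 4] -> max=34
step 4: append 48 -> window=[4, 48] -> max=48
step 5: append 18 -> window=[48, 18] -> max=48
step 6: append 5 -> window=[18, 5] -> max=18
step 7: append 53 -> window=[5, 53] -> max=53
step 8: append 31 -> window=[53, 31] -> max=53
step 9: append 39 -> window=[31, 39] -> max=39
step 10: append 12 -> window=[39, 12] -> max=39
step 11: append 7 -> window=[12, 7] -> max=12
step 12: append 40 -> window=[7, 40] -> max=40
step 13: append 52 -> window=[40, 52] -> max=52
step 14: append 47 -> window=[52, 47] -> max=52
step 15: append 0 -> window=[47, 0] -> max=47
step 16: append 20 -> window=[0, 20] -> max=20

Answer: 34 34 48 48 18 53 53 39 39 12 40 52 52 47 20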